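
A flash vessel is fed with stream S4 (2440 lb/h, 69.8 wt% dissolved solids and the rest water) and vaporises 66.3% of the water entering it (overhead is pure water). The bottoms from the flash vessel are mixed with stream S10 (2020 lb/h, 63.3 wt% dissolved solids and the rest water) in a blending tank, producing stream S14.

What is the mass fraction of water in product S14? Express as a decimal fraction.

Vapour removed = 0.663×0.302×2440 = 488.55 lb/h; concentrate = 1951.4 lb/h.
water reaching the mixer = 248.33 (from concentrate) + 2020×0.367 = 989.67 lb/h.
Product flow = 1951.4 + 2020 = 3971.4 lb/h; water fraction = 0.249.

0.249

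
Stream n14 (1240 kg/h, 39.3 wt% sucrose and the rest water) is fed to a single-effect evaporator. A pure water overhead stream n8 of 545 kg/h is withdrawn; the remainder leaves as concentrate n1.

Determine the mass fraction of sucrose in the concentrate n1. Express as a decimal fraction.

sucrose is not removed: 1240×0.393 = 487.32 kg/h of sucrose enters n1.
Concentrate = 1240 − 545 = 695 kg/h.
Mass fraction = 487.32/695 = 0.701.

0.701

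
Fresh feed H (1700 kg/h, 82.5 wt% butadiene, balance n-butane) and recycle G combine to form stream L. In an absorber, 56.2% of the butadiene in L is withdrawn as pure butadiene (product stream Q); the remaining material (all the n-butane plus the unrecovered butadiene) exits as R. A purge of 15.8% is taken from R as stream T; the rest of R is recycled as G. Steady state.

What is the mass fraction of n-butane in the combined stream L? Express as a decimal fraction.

0.4587

n-butane enters only via H and leaves only via the purge: 1700×0.175 = 0.158×(n-butane in R), and the absorber passes all n-butane, so n-butane in L = n-butane in R = 1882.9 kg/h.
butadiene in L: m_A = 1700×0.825 + (1−0.158)·(1−0.562)·m_A, so m_A = 1402.5/0.6312 = 2221.9 kg/h.
L = 2221.9 + 1882.9 = 4104.9 kg/h.
n-butane fraction in L = 1882.9/4104.9 = 0.4587.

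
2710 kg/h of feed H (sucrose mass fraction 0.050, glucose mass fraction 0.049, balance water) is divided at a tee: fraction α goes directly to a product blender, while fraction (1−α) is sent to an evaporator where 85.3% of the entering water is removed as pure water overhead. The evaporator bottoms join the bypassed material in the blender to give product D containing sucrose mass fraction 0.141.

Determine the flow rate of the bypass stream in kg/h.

434.3 kg/h

All 2710×0.050 = 135.5 kg/h of sucrose reaches D, so D = 135.5/0.141 = 960.99 kg/h and vapour = 1749 kg/h.
The evaporator receives (1−α)·2710 of feed at 0.901 water and removes 0.853 of that water:
0.853×0.901×(1−α)×2710 = 1749
(1−α) = 1749/2082.8 = 0.8397;  α = 0.1603.
Bypass flow = 0.1603×2710 = 434.29 kg/h.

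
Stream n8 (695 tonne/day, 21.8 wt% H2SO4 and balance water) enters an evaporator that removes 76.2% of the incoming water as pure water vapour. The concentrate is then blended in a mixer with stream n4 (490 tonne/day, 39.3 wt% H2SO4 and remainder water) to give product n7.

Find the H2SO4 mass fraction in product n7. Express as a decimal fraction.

0.446

Vapour removed = 0.762×0.782×695 = 414.14 tonne/day; concentrate = 280.86 tonne/day.
H2SO4 reaching the mixer = 151.51 (from concentrate) + 490×0.393 = 344.08 tonne/day.
Product flow = 280.86 + 490 = 770.86 tonne/day; H2SO4 fraction = 0.446.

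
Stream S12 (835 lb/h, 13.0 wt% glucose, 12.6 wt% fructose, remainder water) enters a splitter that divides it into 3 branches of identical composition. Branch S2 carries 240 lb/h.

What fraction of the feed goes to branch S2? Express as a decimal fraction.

0.287

Fraction to S2 = 240/835 = 0.2874.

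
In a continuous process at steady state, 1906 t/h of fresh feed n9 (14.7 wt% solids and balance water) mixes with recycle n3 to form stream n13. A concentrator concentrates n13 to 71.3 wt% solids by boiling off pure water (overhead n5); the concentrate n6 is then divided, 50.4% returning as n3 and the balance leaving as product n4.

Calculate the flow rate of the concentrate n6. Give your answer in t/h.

792.3 t/h

Overall solids balance (none leaves overhead): solids in fresh feed = solids in product, i.e. 1906×0.147 = (1−0.504)·n6·0.713.
n6 = 280.18/(0.713×0.496) = 792.26 t/h.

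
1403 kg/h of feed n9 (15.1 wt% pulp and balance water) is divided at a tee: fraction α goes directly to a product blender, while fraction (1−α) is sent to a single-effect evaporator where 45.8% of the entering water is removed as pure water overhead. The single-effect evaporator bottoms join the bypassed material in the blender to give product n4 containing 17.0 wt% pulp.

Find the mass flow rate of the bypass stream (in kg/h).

999.7 kg/h

All 1403×0.151 = 211.85 kg/h of pulp reaches n4, so n4 = 211.85/0.170 = 1246.2 kg/h and vapour = 156.81 kg/h.
The evaporator receives (1−α)·1403 of feed at 0.849 water and removes 0.458 of that water:
0.458×0.849×(1−α)×1403 = 156.81
(1−α) = 156.81/545.55 = 0.2874;  α = 0.7126.
Bypass flow = 0.7126×1403 = 999.74 kg/h.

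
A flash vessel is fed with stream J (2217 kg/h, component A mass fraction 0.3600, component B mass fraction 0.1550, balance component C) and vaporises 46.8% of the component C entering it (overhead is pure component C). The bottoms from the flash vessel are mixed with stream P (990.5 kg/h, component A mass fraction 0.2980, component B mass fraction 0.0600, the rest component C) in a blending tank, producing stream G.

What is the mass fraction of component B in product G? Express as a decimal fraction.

Vapour removed = 0.468×0.485×2217 = 503.21 kg/h; concentrate = 1713.8 kg/h.
component B reaching the mixer = 343.63 (from concentrate) + 990.5×0.060 = 403.06 kg/h.
Product flow = 1713.8 + 990.5 = 2704.3 kg/h; component B fraction = 0.1490.

0.1490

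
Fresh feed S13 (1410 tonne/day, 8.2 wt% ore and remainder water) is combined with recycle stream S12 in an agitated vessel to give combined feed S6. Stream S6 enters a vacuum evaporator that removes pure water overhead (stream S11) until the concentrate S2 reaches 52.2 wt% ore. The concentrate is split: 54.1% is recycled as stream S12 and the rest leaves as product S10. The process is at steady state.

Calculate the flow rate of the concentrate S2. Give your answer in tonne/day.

482.6 tonne/day

Overall ore balance (none leaves overhead): ore in fresh feed = ore in product, i.e. 1410×0.082 = (1−0.541)·S2·0.522.
S2 = 115.62/(0.522×0.459) = 482.56 tonne/day.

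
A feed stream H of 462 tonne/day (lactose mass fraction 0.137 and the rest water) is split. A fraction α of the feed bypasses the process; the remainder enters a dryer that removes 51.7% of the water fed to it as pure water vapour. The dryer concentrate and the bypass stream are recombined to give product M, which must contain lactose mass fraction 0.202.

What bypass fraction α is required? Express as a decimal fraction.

All 462×0.137 = 63.294 tonne/day of lactose reaches M, so M = 63.294/0.202 = 313.34 tonne/day and vapour = 148.66 tonne/day.
The evaporator receives (1−α)·462 of feed at 0.863 water and removes 0.517 of that water:
0.517×0.863×(1−α)×462 = 148.66
(1−α) = 148.66/206.13 = 0.7212;  α = 0.2788.

0.279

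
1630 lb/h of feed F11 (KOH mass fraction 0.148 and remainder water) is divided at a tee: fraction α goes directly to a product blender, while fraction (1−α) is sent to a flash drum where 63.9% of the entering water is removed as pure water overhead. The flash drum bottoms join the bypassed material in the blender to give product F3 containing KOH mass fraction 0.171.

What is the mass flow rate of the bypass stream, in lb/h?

All 1630×0.148 = 241.24 lb/h of KOH reaches F3, so F3 = 241.24/0.171 = 1410.8 lb/h and vapour = 219.24 lb/h.
The evaporator receives (1−α)·1630 of feed at 0.852 water and removes 0.639 of that water:
0.639×0.852×(1−α)×1630 = 219.24
(1−α) = 219.24/887.42 = 0.2471;  α = 0.7529.
Bypass flow = 0.7529×1630 = 1227.3 lb/h.

1227 lb/h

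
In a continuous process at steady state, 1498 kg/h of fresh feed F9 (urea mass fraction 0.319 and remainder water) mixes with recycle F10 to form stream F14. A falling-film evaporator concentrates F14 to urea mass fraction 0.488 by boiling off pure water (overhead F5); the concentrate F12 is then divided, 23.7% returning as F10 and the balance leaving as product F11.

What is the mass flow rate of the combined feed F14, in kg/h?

Overall urea balance (none leaves overhead): urea in fresh feed = urea in product, i.e. 1498×0.319 = (1−0.237)·F12·0.488.
F12 = 477.86/(0.488×0.763) = 1283.4 kg/h.
Recycle F10 = 0.237×1283.4 = 304.16 kg/h.
Combined feed F14 = 1498 + 304.16 = 1802.2 kg/h.

1802 kg/h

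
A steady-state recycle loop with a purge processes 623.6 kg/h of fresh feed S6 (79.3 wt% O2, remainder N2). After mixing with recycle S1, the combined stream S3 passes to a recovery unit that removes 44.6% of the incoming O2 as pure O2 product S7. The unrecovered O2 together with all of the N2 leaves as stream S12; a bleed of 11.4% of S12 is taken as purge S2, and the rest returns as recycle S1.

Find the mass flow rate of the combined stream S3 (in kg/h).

2104 kg/h

N2 enters only via S6 and leaves only via the purge: 623.6×0.207 = 0.114×(N2 in S12), and the recovery unit passes all N2, so N2 in S3 = N2 in S12 = 1132.3 kg/h.
O2 in S3: m_A = 623.6×0.793 + (1−0.114)·(1−0.446)·m_A, so m_A = 494.51/0.5092 = 971.24 kg/h.
S3 = 971.24 + 1132.3 = 2103.6 kg/h.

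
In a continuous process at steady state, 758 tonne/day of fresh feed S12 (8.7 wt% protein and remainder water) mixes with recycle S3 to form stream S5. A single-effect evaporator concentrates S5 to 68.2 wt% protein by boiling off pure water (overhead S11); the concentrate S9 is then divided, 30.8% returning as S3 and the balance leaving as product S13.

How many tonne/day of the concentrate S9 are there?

139.7 tonne/day

Overall protein balance (none leaves overhead): protein in fresh feed = protein in product, i.e. 758×0.087 = (1−0.308)·S9·0.682.
S9 = 65.946/(0.682×0.692) = 139.73 tonne/day.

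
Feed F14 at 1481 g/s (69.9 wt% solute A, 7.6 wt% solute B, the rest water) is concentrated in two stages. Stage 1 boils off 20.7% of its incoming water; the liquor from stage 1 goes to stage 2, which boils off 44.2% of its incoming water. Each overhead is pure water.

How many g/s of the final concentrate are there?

water in feed = 1481×0.225 = 333.23 g/s.
After stage 1: water left = (1−0.207)×333.23 = 264.25; stream total = 1412 g/s.
After stage 2: water left = (1−0.442)×264.25 = 147.45; final concentrate = 1295.2 g/s.

1295 g/s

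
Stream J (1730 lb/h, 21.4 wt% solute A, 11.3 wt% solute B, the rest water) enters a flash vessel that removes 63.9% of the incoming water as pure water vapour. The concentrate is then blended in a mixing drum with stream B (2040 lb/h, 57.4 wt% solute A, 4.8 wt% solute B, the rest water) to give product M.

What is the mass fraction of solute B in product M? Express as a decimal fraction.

0.0970

Vapour removed = 0.639×0.673×1730 = 743.98 lb/h; concentrate = 986.02 lb/h.
solute B reaching the mixer = 195.49 (from concentrate) + 2040×0.048 = 293.41 lb/h.
Product flow = 986.02 + 2040 = 3026 lb/h; solute B fraction = 0.0970.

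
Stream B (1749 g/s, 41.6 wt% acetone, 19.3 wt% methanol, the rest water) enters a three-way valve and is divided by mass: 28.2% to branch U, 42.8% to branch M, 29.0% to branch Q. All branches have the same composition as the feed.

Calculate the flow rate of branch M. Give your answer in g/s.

Branch M flow = 0.428×1749 = 748.57 g/s.

748.6 g/s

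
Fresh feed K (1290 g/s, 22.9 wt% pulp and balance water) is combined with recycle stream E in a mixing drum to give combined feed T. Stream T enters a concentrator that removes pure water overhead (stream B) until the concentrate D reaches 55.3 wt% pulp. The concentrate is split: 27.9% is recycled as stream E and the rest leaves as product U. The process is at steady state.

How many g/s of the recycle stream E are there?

206.7 g/s

Overall pulp balance (none leaves overhead): pulp in fresh feed = pulp in product, i.e. 1290×0.229 = (1−0.279)·D·0.553.
D = 295.41/(0.553×0.721) = 740.91 g/s.
Recycle E = 0.279×740.91 = 206.71 g/s.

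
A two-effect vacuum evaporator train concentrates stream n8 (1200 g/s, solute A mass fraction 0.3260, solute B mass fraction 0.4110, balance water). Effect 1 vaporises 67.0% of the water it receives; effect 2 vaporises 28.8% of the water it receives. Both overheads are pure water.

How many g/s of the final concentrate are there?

water in feed = 1200×0.263 = 315.6 g/s.
After stage 1: water left = (1−0.670)×315.6 = 104.15; stream total = 988.55 g/s.
After stage 2: water left = (1−0.288)×104.15 = 74.153; final concentrate = 958.55 g/s.

958.6 g/s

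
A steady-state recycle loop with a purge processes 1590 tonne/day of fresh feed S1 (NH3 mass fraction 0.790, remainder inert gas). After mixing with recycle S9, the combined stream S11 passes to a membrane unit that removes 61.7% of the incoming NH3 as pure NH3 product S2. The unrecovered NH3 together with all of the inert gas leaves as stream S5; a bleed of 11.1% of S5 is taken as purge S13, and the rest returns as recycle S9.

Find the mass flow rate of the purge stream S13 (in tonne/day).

414.9 tonne/day

inert gas enters only via S1 and leaves only via the purge: 1590×0.210 = 0.111×(inert gas in S5), and the membrane unit passes all inert gas, so inert gas in S11 = inert gas in S5 = 3008.1 tonne/day.
NH3 in S11: m_A = 1590×0.790 + (1−0.111)·(1−0.617)·m_A, so m_A = 1256.1/0.6595 = 1904.6 tonne/day.
S5 = (1−0.617)×1904.6 + 3008.1 = 3737.6 tonne/day.
Purge S13 = 0.111×3737.6 = 414.87 tonne/day.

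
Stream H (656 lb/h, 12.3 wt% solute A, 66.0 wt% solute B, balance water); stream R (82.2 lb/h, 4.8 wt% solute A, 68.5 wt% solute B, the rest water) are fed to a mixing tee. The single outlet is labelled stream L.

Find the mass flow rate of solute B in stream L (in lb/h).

489.3 lb/h

solute B out = solute B in = 656×0.660 + 82.2×0.685 = 489.27 lb/h.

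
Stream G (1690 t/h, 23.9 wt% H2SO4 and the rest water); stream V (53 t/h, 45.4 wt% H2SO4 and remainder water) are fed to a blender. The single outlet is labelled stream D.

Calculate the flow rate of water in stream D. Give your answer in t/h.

water out = water in = 1690×0.761 + 53×0.546 = 1315 t/h.

1315 t/h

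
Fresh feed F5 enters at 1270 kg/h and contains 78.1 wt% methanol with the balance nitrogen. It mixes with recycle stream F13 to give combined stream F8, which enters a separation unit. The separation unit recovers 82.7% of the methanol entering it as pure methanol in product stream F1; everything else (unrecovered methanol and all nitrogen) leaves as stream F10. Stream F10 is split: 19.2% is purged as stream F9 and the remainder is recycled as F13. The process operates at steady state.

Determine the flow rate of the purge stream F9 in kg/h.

316.4 kg/h

nitrogen enters only via F5 and leaves only via the purge: 1270×0.219 = 0.192×(nitrogen in F10), and the separation unit passes all nitrogen, so nitrogen in F8 = nitrogen in F10 = 1448.6 kg/h.
methanol in F8: m_A = 1270×0.781 + (1−0.192)·(1−0.827)·m_A, so m_A = 991.87/0.8602 = 1153 kg/h.
F10 = (1−0.827)×1153 + 1448.6 = 1648.1 kg/h.
Purge F9 = 0.192×1648.1 = 316.43 kg/h.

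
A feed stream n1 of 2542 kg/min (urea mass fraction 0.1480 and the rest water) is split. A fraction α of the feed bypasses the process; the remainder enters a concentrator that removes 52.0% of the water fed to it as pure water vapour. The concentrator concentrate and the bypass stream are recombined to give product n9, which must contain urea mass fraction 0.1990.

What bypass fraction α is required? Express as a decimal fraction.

0.422

All 2542×0.148 = 376.22 kg/min of urea reaches n9, so n9 = 376.22/0.199 = 1890.5 kg/min and vapour = 651.47 kg/min.
The evaporator receives (1−α)·2542 of feed at 0.852 water and removes 0.520 of that water:
0.520×0.852×(1−α)×2542 = 651.47
(1−α) = 651.47/1126.2 = 0.5785;  α = 0.4215.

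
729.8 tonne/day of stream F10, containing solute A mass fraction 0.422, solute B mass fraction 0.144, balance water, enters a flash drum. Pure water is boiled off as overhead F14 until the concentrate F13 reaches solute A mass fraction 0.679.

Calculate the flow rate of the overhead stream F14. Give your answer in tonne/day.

solute A is conserved: 729.8×0.422 = 307.98 tonne/day all reports to the concentrate.
Concentrate = 307.98/(target fraction) = 453.57 tonne/day.
Overhead = 729.8 − 453.57 = 276.23 tonne/day.

276.2 tonne/day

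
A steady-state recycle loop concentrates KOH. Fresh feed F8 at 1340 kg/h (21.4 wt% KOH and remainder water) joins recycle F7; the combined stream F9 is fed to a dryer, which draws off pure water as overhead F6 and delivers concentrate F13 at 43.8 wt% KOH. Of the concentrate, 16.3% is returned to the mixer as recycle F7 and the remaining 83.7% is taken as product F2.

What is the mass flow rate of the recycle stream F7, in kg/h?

127.5 kg/h

Overall KOH balance (none leaves overhead): KOH in fresh feed = KOH in product, i.e. 1340×0.214 = (1−0.163)·F13·0.438.
F13 = 286.76/(0.438×0.837) = 782.2 kg/h.
Recycle F7 = 0.163×782.2 = 127.5 kg/h.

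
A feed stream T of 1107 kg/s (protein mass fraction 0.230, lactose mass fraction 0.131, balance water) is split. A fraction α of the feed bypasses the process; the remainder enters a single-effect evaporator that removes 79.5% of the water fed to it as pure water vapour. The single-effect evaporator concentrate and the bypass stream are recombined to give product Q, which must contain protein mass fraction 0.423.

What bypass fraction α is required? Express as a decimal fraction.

0.102

All 1107×0.230 = 254.61 kg/s of protein reaches Q, so Q = 254.61/0.423 = 601.91 kg/s and vapour = 505.09 kg/s.
The evaporator receives (1−α)·1107 of feed at 0.639 water and removes 0.795 of that water:
0.795×0.639×(1−α)×1107 = 505.09
(1−α) = 505.09/562.36 = 0.8982;  α = 0.1018.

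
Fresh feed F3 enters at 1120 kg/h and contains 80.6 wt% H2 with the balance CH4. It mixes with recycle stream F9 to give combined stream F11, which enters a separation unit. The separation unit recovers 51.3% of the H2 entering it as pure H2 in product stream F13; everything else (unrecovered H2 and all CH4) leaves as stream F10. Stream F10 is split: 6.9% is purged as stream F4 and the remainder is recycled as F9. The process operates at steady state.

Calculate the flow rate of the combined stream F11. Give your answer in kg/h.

CH4 enters only via F3 and leaves only via the purge: 1120×0.194 = 0.069×(CH4 in F10), and the separation unit passes all CH4, so CH4 in F11 = CH4 in F10 = 3149 kg/h.
H2 in F11: m_A = 1120×0.806 + (1−0.069)·(1−0.513)·m_A, so m_A = 902.72/0.5466 = 1651.5 kg/h.
F11 = 1651.5 + 3149 = 4800.5 kg/h.

4800 kg/h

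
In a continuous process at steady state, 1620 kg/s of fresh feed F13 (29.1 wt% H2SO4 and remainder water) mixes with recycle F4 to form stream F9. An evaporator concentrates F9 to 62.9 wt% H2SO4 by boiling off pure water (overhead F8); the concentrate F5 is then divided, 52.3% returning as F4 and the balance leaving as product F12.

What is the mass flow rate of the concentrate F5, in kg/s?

Overall H2SO4 balance (none leaves overhead): H2SO4 in fresh feed = H2SO4 in product, i.e. 1620×0.291 = (1−0.523)·F5·0.629.
F5 = 471.42/(0.629×0.477) = 1571.2 kg/s.

1571 kg/s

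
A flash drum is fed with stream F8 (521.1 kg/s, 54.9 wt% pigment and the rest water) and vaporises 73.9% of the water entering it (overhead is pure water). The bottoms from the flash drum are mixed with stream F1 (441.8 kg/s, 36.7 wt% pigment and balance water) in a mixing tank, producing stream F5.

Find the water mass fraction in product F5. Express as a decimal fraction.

0.432

Vapour removed = 0.739×0.451×521.1 = 173.68 kg/s; concentrate = 347.42 kg/s.
water reaching the mixer = 61.339 (from concentrate) + 441.8×0.633 = 341 kg/s.
Product flow = 347.42 + 441.8 = 789.22 kg/s; water fraction = 0.432.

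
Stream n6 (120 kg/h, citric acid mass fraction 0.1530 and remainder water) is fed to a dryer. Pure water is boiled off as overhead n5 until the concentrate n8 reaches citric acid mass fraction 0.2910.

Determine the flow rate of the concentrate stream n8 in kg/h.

citric acid is conserved: 120×0.153 = 18.36 kg/h all reports to the concentrate.
Concentrate = 18.36/(target fraction) = 63.093 kg/h.

63.09 kg/h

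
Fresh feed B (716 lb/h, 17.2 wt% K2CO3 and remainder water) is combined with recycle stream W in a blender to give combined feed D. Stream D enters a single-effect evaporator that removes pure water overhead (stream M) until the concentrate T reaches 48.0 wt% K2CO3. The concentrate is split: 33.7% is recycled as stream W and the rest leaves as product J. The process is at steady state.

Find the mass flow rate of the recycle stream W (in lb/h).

Overall K2CO3 balance (none leaves overhead): K2CO3 in fresh feed = K2CO3 in product, i.e. 716×0.172 = (1−0.337)·T·0.480.
T = 123.15/(0.480×0.663) = 386.98 lb/h.
Recycle W = 0.337×386.98 = 130.41 lb/h.

130.4 lb/h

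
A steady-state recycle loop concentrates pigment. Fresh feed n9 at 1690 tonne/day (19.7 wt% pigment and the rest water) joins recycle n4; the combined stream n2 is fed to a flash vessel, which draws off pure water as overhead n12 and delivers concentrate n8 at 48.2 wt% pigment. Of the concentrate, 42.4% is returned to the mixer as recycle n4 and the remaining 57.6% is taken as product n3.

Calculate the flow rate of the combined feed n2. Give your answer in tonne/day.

Overall pigment balance (none leaves overhead): pigment in fresh feed = pigment in product, i.e. 1690×0.197 = (1−0.424)·n8·0.482.
n8 = 332.93/(0.482×0.576) = 1199.2 tonne/day.
Recycle n4 = 0.424×1199.2 = 508.45 tonne/day.
Combined feed n2 = 1690 + 508.45 = 2198.5 tonne/day.

2198 tonne/day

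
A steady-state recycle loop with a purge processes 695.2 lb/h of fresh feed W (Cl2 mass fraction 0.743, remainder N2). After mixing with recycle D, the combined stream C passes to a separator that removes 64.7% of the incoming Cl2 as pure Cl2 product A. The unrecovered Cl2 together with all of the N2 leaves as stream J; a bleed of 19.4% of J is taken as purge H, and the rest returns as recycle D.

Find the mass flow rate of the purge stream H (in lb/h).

N2 enters only via W and leaves only via the purge: 695.2×0.257 = 0.194×(N2 in J), and the separator passes all N2, so N2 in C = N2 in J = 920.96 lb/h.
Cl2 in C: m_A = 695.2×0.743 + (1−0.194)·(1−0.647)·m_A, so m_A = 516.53/0.7155 = 721.94 lb/h.
J = (1−0.647)×721.94 + 920.96 = 1175.8 lb/h.
Purge H = 0.194×1175.8 = 228.11 lb/h.

228.1 lb/h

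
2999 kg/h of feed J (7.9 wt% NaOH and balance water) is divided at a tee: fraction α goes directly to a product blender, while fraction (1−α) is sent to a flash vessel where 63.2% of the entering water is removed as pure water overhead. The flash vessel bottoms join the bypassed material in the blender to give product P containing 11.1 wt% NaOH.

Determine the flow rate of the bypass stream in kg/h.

1514 kg/h

All 2999×0.079 = 236.92 kg/h of NaOH reaches P, so P = 236.92/0.111 = 2134.4 kg/h and vapour = 864.58 kg/h.
The evaporator receives (1−α)·2999 of feed at 0.921 water and removes 0.632 of that water:
0.632×0.921×(1−α)×2999 = 864.58
(1−α) = 864.58/1745.6 = 0.4953;  α = 0.5047.
Bypass flow = 0.5047×2999 = 1513.7 kg/h.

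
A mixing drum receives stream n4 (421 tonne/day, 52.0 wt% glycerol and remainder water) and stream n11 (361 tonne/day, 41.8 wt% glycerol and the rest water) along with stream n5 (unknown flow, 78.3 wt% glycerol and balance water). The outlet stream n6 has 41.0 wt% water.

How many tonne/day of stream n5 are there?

474.4 tonne/day

Let n5 be the unknown flow. Total out = 782 + n5.
water balance: 412.18 + 0.217·n5 = 0.410·(782 + n5)
(0.217 − 0.410)·n5 = 0.410×782 − 412.18 = -91.562
n5 = -91.562 / -0.193 = 474.41 tonne/day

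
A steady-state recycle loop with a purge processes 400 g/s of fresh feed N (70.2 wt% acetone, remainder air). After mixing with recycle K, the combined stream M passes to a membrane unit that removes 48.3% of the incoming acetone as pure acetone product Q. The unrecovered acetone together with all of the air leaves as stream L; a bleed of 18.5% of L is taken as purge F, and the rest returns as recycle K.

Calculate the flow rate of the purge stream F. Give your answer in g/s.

air enters only via N and leaves only via the purge: 400×0.298 = 0.185×(air in L), and the membrane unit passes all air, so air in M = air in L = 644.32 g/s.
acetone in M: m_A = 400×0.702 + (1−0.185)·(1−0.483)·m_A, so m_A = 280.8/0.5786 = 485.27 g/s.
L = (1−0.483)×485.27 + 644.32 = 895.21 g/s.
Purge F = 0.185×895.21 = 165.61 g/s.

165.6 g/s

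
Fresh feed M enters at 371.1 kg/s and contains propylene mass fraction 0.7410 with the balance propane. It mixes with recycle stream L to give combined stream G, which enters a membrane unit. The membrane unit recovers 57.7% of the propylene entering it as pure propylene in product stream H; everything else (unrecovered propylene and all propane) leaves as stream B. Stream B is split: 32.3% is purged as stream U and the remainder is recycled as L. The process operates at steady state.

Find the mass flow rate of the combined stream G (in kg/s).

propane enters only via M and leaves only via the purge: 371.1×0.259 = 0.323×(propane in B), and the membrane unit passes all propane, so propane in G = propane in B = 297.57 kg/s.
propylene in G: m_A = 371.1×0.741 + (1−0.323)·(1−0.577)·m_A, so m_A = 274.99/0.7136 = 385.33 kg/s.
G = 385.33 + 297.57 = 682.9 kg/s.

682.9 kg/s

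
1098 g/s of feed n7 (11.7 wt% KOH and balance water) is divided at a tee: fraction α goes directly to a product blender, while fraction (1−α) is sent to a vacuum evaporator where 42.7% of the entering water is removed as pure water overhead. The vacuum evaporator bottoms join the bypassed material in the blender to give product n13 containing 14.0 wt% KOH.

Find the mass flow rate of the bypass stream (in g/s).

All 1098×0.117 = 128.47 g/s of KOH reaches n13, so n13 = 128.47/0.140 = 917.61 g/s and vapour = 180.39 g/s.
The evaporator receives (1−α)·1098 of feed at 0.883 water and removes 0.427 of that water:
0.427×0.883×(1−α)×1098 = 180.39
(1−α) = 180.39/413.99 = 0.4357;  α = 0.5643.
Bypass flow = 0.5643×1098 = 619.58 g/s.

619.6 g/s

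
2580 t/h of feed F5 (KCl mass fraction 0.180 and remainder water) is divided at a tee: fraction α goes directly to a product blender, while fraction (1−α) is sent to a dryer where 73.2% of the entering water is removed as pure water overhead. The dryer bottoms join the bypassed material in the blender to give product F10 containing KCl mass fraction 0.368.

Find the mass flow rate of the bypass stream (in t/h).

All 2580×0.180 = 464.4 t/h of KCl reaches F10, so F10 = 464.4/0.368 = 1262 t/h and vapour = 1318 t/h.
The evaporator receives (1−α)·2580 of feed at 0.820 water and removes 0.732 of that water:
0.732×0.820×(1−α)×2580 = 1318
(1−α) = 1318/1548.6 = 0.8511;  α = 0.1489.
Bypass flow = 0.1489×2580 = 384.14 t/h.

384.1 t/h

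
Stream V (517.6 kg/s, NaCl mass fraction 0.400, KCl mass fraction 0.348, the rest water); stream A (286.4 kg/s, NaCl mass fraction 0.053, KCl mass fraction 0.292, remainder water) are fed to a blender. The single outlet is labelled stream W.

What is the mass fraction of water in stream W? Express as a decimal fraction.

Total flow out = 517.6 + 286.4 = 804 kg/s.
water in = 517.6×0.252 + 286.4×0.655 = 318.03 kg/s.
water mass fraction in W = 318.03/804 = 0.396.

0.396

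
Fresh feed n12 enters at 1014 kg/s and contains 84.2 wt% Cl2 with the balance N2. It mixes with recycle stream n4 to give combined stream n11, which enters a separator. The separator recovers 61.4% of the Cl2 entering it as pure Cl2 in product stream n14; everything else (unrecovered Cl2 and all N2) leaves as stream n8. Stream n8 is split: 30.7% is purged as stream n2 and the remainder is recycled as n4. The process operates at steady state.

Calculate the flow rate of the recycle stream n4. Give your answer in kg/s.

N2 enters only via n12 and leaves only via the purge: 1014×0.158 = 0.307×(N2 in n8), and the separator passes all N2, so N2 in n11 = N2 in n8 = 521.86 kg/s.
Cl2 in n11: m_A = 1014×0.842 + (1−0.307)·(1−0.614)·m_A, so m_A = 853.79/0.7325 = 1165.6 kg/s.
n8 = (1−0.614)×1165.6 + 521.86 = 971.78 kg/s.
Recycle n4 = (1−0.307)×971.78 = 673.44 kg/s.

673.4 kg/s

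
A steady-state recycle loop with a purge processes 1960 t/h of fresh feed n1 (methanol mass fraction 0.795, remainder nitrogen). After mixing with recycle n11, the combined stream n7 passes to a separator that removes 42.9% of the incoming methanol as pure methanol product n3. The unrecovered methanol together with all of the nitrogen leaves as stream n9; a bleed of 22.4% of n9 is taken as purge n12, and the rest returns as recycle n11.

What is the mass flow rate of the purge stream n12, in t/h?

nitrogen enters only via n1 and leaves only via the purge: 1960×0.205 = 0.224×(nitrogen in n9), and the separator passes all nitrogen, so nitrogen in n7 = nitrogen in n9 = 1793.7 t/h.
methanol in n7: m_A = 1960×0.795 + (1−0.224)·(1−0.429)·m_A, so m_A = 1558.2/0.5569 = 2798 t/h.
n9 = (1−0.429)×2798 + 1793.7 = 3391.4 t/h.
Purge n12 = 0.224×3391.4 = 759.67 t/h.

759.7 t/h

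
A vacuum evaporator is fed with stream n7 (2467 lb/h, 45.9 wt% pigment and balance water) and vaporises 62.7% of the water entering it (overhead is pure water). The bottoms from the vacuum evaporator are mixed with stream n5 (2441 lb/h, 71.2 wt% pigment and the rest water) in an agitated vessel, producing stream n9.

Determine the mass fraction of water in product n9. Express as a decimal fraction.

Vapour removed = 0.627×0.541×2467 = 836.82 lb/h; concentrate = 1630.2 lb/h.
water reaching the mixer = 497.82 (from concentrate) + 2441×0.288 = 1200.8 lb/h.
Product flow = 1630.2 + 2441 = 4071.2 lb/h; water fraction = 0.295.

0.295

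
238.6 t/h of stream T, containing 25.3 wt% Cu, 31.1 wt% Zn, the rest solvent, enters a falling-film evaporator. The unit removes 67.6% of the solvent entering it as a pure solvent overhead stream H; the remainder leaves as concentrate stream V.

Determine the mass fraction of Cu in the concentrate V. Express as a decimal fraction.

0.359

Cu is not removed: 238.6×0.253 = 60.366 t/h of Cu enters V.
solvent entering = 238.6×0.436 = 104.03 t/h; overhead removed = 0.676×104.03 = 70.324 t/h.
Concentrate = 238.6 − 70.324 = 168.28 t/h.
Mass fraction = 60.366/168.28 = 0.359.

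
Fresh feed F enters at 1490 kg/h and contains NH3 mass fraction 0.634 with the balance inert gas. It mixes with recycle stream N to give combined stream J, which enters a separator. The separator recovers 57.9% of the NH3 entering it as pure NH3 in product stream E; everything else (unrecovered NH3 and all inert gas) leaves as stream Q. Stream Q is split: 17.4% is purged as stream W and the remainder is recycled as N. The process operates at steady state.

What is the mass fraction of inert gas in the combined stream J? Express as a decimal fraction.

inert gas enters only via F and leaves only via the purge: 1490×0.366 = 0.174×(inert gas in Q), and the separator passes all inert gas, so inert gas in J = inert gas in Q = 3134.1 kg/h.
NH3 in J: m_A = 1490×0.634 + (1−0.174)·(1−0.579)·m_A, so m_A = 944.66/0.6523 = 1448.3 kg/h.
J = 1448.3 + 3134.1 = 4582.4 kg/h.
inert gas fraction in J = 3134.1/4582.4 = 0.684.

0.684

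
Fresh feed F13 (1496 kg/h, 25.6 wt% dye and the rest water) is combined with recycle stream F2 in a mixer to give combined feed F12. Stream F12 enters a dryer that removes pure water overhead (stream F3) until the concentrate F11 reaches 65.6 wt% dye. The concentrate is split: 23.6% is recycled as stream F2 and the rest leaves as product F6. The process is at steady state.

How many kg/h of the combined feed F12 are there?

1676 kg/h

Overall dye balance (none leaves overhead): dye in fresh feed = dye in product, i.e. 1496×0.256 = (1−0.236)·F11·0.656.
F11 = 382.98/(0.656×0.764) = 764.14 kg/h.
Recycle F2 = 0.236×764.14 = 180.34 kg/h.
Combined feed F12 = 1496 + 180.34 = 1676.3 kg/h.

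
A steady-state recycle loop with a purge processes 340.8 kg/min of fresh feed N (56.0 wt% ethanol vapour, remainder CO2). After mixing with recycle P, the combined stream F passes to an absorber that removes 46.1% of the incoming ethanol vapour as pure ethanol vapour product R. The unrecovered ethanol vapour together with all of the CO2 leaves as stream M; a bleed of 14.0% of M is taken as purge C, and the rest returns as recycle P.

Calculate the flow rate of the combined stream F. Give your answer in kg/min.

CO2 enters only via N and leaves only via the purge: 340.8×0.440 = 0.140×(CO2 in M), and the absorber passes all CO2, so CO2 in F = CO2 in M = 1071.1 kg/min.
ethanol vapour in F: m_A = 340.8×0.560 + (1−0.140)·(1−0.461)·m_A, so m_A = 190.85/0.5365 = 355.75 kg/min.
F = 355.75 + 1071.1 = 1426.8 kg/min.

1427 kg/min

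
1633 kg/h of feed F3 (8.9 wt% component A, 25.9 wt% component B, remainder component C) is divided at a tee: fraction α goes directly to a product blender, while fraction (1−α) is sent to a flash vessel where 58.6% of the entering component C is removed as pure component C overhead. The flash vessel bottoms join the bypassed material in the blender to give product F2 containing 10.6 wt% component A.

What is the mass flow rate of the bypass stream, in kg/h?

All 1633×0.089 = 145.34 kg/h of component A reaches F2, so F2 = 145.34/0.106 = 1371.1 kg/h and vapour = 261.9 kg/h.
The evaporator receives (1−α)·1633 of feed at 0.652 component C and removes 0.586 of that component C:
0.586×0.652×(1−α)×1633 = 261.9
(1−α) = 261.9/623.92 = 0.4198;  α = 0.5802.
Bypass flow = 0.5802×1633 = 947.54 kg/h.

947.5 kg/h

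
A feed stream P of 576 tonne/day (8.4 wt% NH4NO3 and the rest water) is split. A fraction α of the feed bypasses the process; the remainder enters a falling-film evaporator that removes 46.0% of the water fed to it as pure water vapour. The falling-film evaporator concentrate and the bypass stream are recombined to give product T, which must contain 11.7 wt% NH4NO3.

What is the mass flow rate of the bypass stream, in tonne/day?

190.4 tonne/day

All 576×0.084 = 48.384 tonne/day of NH4NO3 reaches T, so T = 48.384/0.117 = 413.54 tonne/day and vapour = 162.46 tonne/day.
The evaporator receives (1−α)·576 of feed at 0.916 water and removes 0.460 of that water:
0.460×0.916×(1−α)×576 = 162.46
(1−α) = 162.46/242.7 = 0.6694;  α = 0.3306.
Bypass flow = 0.3306×576 = 190.44 tonne/day.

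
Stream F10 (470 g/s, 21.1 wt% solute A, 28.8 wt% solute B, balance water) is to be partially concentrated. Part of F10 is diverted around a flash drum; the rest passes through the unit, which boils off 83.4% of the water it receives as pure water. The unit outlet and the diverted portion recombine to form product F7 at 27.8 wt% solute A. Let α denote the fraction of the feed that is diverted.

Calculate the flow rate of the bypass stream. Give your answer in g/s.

198.9 g/s

All 470×0.211 = 99.17 g/s of solute A reaches F7, so F7 = 99.17/0.278 = 356.73 g/s and vapour = 113.27 g/s.
The evaporator receives (1−α)·470 of feed at 0.501 water and removes 0.834 of that water:
0.834×0.501×(1−α)×470 = 113.27
(1−α) = 113.27/196.38 = 0.5768;  α = 0.4232.
Bypass flow = 0.4232×470 = 198.9 g/s.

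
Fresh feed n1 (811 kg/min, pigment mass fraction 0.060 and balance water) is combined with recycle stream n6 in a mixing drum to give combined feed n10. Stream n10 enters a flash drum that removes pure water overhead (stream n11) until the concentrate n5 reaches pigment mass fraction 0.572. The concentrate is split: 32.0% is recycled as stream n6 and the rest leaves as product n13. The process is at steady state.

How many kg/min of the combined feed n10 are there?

851 kg/min

Overall pigment balance (none leaves overhead): pigment in fresh feed = pigment in product, i.e. 811×0.060 = (1−0.320)·n5·0.572.
n5 = 48.66/(0.572×0.680) = 125.1 kg/min.
Recycle n6 = 0.320×125.1 = 40.033 kg/min.
Combined feed n10 = 811 + 40.033 = 851.03 kg/min.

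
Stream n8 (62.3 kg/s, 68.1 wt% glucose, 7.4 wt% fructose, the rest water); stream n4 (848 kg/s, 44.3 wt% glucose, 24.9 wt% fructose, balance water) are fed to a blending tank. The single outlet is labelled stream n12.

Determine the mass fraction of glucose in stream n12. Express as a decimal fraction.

Total flow out = 62.3 + 848 = 910.3 kg/s.
glucose in = 62.3×0.681 + 848×0.443 = 418.09 kg/s.
glucose mass fraction in n12 = 418.09/910.3 = 0.459.

0.459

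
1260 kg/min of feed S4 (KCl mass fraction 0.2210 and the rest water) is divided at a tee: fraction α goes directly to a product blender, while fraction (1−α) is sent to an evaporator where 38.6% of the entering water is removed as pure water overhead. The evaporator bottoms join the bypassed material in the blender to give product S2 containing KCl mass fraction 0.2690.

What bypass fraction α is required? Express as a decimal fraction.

0.407

All 1260×0.221 = 278.46 kg/min of KCl reaches S2, so S2 = 278.46/0.269 = 1035.2 kg/min and vapour = 224.83 kg/min.
The evaporator receives (1−α)·1260 of feed at 0.779 water and removes 0.386 of that water:
0.386×0.779×(1−α)×1260 = 224.83
(1−α) = 224.83/378.87 = 0.5934;  α = 0.4066.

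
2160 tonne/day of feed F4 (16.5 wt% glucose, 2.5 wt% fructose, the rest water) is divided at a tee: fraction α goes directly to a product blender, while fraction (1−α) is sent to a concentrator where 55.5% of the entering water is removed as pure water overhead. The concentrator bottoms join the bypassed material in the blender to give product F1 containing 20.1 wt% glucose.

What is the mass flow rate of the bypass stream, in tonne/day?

1299 tonne/day

All 2160×0.165 = 356.4 tonne/day of glucose reaches F1, so F1 = 356.4/0.201 = 1773.1 tonne/day and vapour = 386.87 tonne/day.
The evaporator receives (1−α)·2160 of feed at 0.810 water and removes 0.555 of that water:
0.555×0.810×(1−α)×2160 = 386.87
(1−α) = 386.87/971.03 = 0.3984;  α = 0.6016.
Bypass flow = 0.6016×2160 = 1299.4 tonne/day.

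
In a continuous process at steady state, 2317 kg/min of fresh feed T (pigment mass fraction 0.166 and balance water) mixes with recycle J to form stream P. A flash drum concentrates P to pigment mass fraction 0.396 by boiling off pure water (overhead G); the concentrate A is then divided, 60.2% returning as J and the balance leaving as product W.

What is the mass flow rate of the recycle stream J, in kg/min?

1469 kg/min

Overall pigment balance (none leaves overhead): pigment in fresh feed = pigment in product, i.e. 2317×0.166 = (1−0.602)·A·0.396.
A = 384.62/(0.396×0.398) = 2440.4 kg/min.
Recycle J = 0.602×2440.4 = 1469.1 kg/min.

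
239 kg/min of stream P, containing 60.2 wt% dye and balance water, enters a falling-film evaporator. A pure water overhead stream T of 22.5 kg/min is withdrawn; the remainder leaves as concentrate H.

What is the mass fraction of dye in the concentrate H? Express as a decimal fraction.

dye is not removed: 239×0.602 = 143.88 kg/min of dye enters H.
Concentrate = 239 − 22.5 = 216.5 kg/min.
Mass fraction = 143.88/216.5 = 0.665.

0.665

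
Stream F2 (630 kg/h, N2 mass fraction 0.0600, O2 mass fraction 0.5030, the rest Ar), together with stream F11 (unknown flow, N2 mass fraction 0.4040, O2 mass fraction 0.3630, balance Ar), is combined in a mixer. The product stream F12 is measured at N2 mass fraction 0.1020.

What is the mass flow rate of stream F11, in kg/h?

87.62 kg/h

Let F11 be the unknown flow. Total out = 630 + F11.
N2 balance: 37.8 + 0.404·F11 = 0.102·(630 + F11)
(0.404 − 0.102)·F11 = 0.102×630 − 37.8 = 26.46
F11 = 26.46 / 0.302 = 87.616 kg/h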